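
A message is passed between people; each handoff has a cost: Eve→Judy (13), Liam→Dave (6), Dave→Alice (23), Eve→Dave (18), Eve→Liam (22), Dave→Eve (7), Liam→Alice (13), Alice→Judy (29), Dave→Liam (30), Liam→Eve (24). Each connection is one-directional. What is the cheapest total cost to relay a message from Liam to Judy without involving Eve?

Routes from Liam to Judy avoiding Eve:
Liam→Dave→Alice→Judy: 6 + 23 + 29 = 58
Liam→Alice→Judy: 13 + 29 = 42
The minimum is 42.

42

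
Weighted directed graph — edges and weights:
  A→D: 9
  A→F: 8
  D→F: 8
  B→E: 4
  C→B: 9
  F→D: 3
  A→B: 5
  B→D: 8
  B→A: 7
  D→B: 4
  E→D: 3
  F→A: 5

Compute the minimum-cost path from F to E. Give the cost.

Candidate routes:
F → A → D → B → E: 5 + 9 + 4 + 4 = 22
F → D → B → E: 3 + 4 + 4 = 11
F → A → B → E: 5 + 5 + 4 = 14
Best route has total 11.

11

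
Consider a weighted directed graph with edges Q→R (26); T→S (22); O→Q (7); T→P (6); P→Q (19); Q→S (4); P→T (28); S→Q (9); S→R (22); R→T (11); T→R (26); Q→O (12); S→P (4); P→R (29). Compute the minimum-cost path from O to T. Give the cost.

43

Paths from O to T:
O-Q-R-T: 7 + 26 + 11 = 44
O-Q-S-P-R-T: 7 + 4 + 4 + 29 + 11 = 55
O-Q-S-P-T: 7 + 4 + 4 + 28 = 43
O-Q-S-R-T: 7 + 4 + 22 + 11 = 44
Shortest: 43.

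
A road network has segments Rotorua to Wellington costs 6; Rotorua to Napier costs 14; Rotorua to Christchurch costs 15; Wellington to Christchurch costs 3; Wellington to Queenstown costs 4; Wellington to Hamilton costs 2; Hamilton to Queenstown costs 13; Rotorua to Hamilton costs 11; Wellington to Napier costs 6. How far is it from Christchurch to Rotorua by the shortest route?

Routes from Christchurch to Rotorua:
Christchurch -> Wellington -> Napier -> Rotorua: 3 + 6 + 14 = 23
Christchurch -> Wellington -> Rotorua: 3 + 6 = 9
Christchurch -> Wellington -> Hamilton -> Rotorua: 3 + 2 + 11 = 16
Christchurch -> Wellington -> Queenstown -> Hamilton -> Rotorua: 3 + 4 + 13 + 11 = 31
Christchurch -> Rotorua: 15
Best route has total 9.

9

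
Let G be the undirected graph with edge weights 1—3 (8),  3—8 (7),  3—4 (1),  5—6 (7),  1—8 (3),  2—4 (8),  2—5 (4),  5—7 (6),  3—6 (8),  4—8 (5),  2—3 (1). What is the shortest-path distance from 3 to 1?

8

Routes from 3 to 1:
3 -> 6 -> 5 -> 2 -> 4 -> 8 -> 1: 8 + 7 + 4 + 8 + 5 + 3 = 35
3 -> 1: 8
3 -> 4 -> 8 -> 1: 1 + 5 + 3 = 9
3 -> 2 -> 4 -> 8 -> 1: 1 + 8 + 5 + 3 = 17
3 -> 8 -> 1: 7 + 3 = 10
Shortest: 8.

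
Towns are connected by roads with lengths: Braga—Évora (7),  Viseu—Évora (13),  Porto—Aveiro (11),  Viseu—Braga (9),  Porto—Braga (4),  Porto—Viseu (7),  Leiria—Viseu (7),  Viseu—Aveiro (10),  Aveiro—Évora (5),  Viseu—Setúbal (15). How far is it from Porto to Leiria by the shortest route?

Comparing a few candidate routes:
Porto - Aveiro - Viseu - Leiria: 11 + 10 + 7 = 28
Porto - Braga - Viseu - Leiria: 4 + 9 + 7 = 20
Porto - Viseu - Leiria: 7 + 7 = 14
Shortest: 14.

14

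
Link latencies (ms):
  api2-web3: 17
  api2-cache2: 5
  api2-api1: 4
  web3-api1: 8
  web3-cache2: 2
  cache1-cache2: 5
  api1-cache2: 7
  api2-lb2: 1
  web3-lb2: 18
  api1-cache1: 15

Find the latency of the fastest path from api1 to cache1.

Some routes from api1 to cache1:
api1 → cache1: 15
api1 → cache2 → cache1: 7 + 5 = 12
api1 → web3 → cache2 → cache1: 8 + 2 + 5 = 15
api1 → api2 → web3 → cache2 → cache1: 4 + 17 + 2 + 5 = 28
api1 → api2 → cache2 → cache1: 4 + 5 + 5 = 14
Best route has total 12 ms.

12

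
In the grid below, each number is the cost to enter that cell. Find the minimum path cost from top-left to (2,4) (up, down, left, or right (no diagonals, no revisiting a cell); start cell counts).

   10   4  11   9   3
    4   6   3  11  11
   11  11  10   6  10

Path [0,0]→[0,1]→[1,1]→[1,2]→[2,2]→[2,3]→[2,4]: 10 + 4 + 6 + 3 + 10 + 6 + 10 = 49.

49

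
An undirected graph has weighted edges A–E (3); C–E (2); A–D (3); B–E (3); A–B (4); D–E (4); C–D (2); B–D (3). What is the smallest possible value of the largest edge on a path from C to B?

3

Some routes from C to B:
C -> E -> A -> D -> B: max(2, 3, 3, 3) = 3
C -> D -> A -> E -> B: max(2, 3, 3, 3) = 3
C -> E -> A -> B: max(2, 3, 4) = 4
C -> D -> B: max(2, 3) = 3
C -> E -> B: max(2, 3) = 3
The minimum achievable maximum is 3.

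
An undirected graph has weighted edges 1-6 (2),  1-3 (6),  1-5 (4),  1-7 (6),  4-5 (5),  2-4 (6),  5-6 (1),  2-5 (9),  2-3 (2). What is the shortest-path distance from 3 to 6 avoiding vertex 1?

Routes from 3 to 6 avoiding 1:
3 → 2 → 5 → 6: 2 + 9 + 1 = 12
3 → 2 → 4 → 5 → 6: 2 + 6 + 5 + 1 = 14
Best route has total 12.

12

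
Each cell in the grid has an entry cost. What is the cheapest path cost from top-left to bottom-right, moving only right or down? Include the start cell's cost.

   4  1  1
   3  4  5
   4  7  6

Cheapest: r0c0 → r0c1 → r0c2 → r1c2 → r2c2
  4 + 1 + 1 + 5 + 6 = 17

17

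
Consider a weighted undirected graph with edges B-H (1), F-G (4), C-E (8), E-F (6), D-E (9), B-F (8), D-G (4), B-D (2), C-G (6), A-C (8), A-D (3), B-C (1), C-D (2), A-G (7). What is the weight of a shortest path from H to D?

Some routes from H to D:
H - B - C - G - D: 1 + 1 + 6 + 4 = 12
H - B - C - D: 1 + 1 + 2 = 4
H - B - F - G - D: 1 + 8 + 4 + 4 = 17
H - B - D: 1 + 2 = 3
H - B - C - A - D: 1 + 1 + 8 + 3 = 13
Best route has total 3.

3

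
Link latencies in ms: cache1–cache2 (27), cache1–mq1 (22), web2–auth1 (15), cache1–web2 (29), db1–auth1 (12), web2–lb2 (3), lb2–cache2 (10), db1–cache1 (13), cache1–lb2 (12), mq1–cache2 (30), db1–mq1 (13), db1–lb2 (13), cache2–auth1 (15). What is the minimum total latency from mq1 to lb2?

Comparing a few candidate routes:
mq1 - cache2 - lb2: 30 + 10 = 40
mq1 - cache1 - db1 - lb2: 22 + 13 + 13 = 48
mq1 - cache1 - lb2: 22 + 12 = 34
mq1 - db1 - auth1 - web2 - lb2: 13 + 12 + 15 + 3 = 43
mq1 - db1 - cache1 - lb2: 13 + 13 + 12 = 38
mq1 - db1 - lb2: 13 + 13 = 26
Best route has total 26 ms.

26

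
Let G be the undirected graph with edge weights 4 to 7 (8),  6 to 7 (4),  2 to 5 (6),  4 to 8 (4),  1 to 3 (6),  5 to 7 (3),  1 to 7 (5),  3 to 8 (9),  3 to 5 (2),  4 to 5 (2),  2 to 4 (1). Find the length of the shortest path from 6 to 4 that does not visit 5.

Candidate routes:
6→7→4: 4 + 8 = 12
6→7→1→3→8→4: 4 + 5 + 6 + 9 + 4 = 28
The minimum is 12.

12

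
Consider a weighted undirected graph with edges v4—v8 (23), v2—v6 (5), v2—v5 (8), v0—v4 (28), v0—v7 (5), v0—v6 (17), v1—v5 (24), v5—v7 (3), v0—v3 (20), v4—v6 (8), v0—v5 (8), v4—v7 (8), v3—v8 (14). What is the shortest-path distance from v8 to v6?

Checking several routes:
v8 -> v4 -> v6: 23 + 8 = 31
v8 -> v4 -> v7 -> v5 -> v2 -> v6: 23 + 8 + 3 + 8 + 5 = 47
v8 -> v3 -> v0 -> v6: 14 + 20 + 17 = 51
v8 -> v3 -> v0 -> v7 -> v4 -> v6: 14 + 20 + 5 + 8 + 8 = 55
v8 -> v4 -> v7 -> v0 -> v6: 23 + 8 + 5 + 17 = 53
v8 -> v3 -> v0 -> v7 -> v5 -> v2 -> v6: 14 + 20 + 5 + 3 + 8 + 5 = 55
The minimum is 31.

31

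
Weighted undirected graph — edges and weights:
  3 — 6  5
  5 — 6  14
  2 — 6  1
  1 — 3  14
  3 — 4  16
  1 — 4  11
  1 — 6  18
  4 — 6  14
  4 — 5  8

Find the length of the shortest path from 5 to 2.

Routes from 5 to 2:
5→4→3→1→6→2: 8 + 16 + 14 + 18 + 1 = 57
5→6→2: 14 + 1 = 15
5→4→3→6→2: 8 + 16 + 5 + 1 = 30
5→4→1→3→6→2: 8 + 11 + 14 + 5 + 1 = 39
5→4→1→6→2: 8 + 11 + 18 + 1 = 38
5→4→6→2: 8 + 14 + 1 = 23
Best route has total 15.

15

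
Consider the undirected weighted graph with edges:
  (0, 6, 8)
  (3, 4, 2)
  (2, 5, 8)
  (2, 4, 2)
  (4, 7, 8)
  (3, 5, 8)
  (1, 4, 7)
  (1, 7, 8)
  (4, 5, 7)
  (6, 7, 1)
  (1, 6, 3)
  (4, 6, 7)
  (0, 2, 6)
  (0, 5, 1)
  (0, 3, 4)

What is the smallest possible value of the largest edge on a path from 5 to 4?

4

Checking several routes:
5 -> 0 -> 2 -> 4: max(1, 6, 2) = 6
5 -> 3 -> 0 -> 2 -> 4: max(8, 4, 6, 2) = 8
5 -> 4: max(7) = 7
5 -> 0 -> 3 -> 4: max(1, 4, 2) = 4
Smallest bottleneck: 4.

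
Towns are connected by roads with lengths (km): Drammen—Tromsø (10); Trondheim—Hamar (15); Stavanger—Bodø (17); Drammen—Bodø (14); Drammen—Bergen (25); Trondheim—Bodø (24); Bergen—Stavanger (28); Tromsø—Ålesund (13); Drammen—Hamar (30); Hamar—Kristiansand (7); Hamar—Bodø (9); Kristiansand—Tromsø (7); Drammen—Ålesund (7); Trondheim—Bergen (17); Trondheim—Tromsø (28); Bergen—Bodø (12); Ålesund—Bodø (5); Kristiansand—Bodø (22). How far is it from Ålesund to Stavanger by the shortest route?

22

A few of the Ålesund→Stavanger routes:
Ålesund -> Tromsø -> Kristiansand -> Hamar -> Bodø -> Stavanger: 13 + 7 + 7 + 9 + 17 = 53
Ålesund -> Bodø -> Bergen -> Stavanger: 5 + 12 + 28 = 45
Ålesund -> Bodø -> Stavanger: 5 + 17 = 22
Ålesund -> Drammen -> Bodø -> Stavanger: 7 + 14 + 17 = 38
Ålesund -> Tromsø -> Drammen -> Bodø -> Stavanger: 13 + 10 + 14 + 17 = 54
Ålesund -> Drammen -> Tromsø -> Kristiansand -> Hamar -> Bodø -> Stavanger: 7 + 10 + 7 + 7 + 9 + 17 = 57
Best route has total 22 km.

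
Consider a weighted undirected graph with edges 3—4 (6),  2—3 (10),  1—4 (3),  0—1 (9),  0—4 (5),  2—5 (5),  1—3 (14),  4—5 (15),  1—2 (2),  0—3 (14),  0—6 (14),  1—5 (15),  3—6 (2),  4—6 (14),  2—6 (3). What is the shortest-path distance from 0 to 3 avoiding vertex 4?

14

A few of the 0→3 routes:
0-6-2-3: 14 + 3 + 10 = 27
0-3: 14
0-1-3: 9 + 14 = 23
0-1-2-3: 9 + 2 + 10 = 21
0-6-3: 14 + 2 = 16
0-1-2-6-3: 9 + 2 + 3 + 2 = 16
Shortest: 14.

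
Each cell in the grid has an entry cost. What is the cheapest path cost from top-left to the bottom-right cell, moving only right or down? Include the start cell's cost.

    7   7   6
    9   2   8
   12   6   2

Take r0c0 r0c1 r1c1 r2c1 r2c2 for a total of 7 + 7 + 2 + 6 + 2 = 24.
(Top row then right column would cost 30.)

24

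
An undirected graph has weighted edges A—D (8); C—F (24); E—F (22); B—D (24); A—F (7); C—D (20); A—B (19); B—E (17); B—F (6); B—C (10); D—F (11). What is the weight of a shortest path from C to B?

10

A few of the C→B routes:
C → D → F → B: 20 + 11 + 6 = 37
C → B: 10
C → F → B: 24 + 6 = 30
Best route has total 10.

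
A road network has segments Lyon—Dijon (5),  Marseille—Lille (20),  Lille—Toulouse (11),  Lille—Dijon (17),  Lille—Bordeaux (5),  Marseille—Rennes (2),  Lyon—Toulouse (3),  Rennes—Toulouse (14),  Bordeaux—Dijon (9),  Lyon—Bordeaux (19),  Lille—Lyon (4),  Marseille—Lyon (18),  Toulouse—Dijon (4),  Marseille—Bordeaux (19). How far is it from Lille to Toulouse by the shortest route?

7

Checking several routes:
Lille -> Bordeaux -> Dijon -> Toulouse: 5 + 9 + 4 = 18
Lille -> Lyon -> Dijon -> Toulouse: 4 + 5 + 4 = 13
Lille -> Dijon -> Toulouse: 17 + 4 = 21
Lille -> Toulouse: 11
Lille -> Lyon -> Toulouse: 4 + 3 = 7
Shortest: 7 km.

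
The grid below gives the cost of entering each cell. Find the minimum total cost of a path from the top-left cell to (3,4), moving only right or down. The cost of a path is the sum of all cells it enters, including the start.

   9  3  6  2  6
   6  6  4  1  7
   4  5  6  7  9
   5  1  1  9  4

Best path: (0,0) → (0,1) → (1,1) → (2,1) → (3,1) → (3,2) → (3,3) → (3,4)
Cost: 9 + 3 + 6 + 5 + 1 + 1 + 9 + 4 = 38
(Top row then right column would cost 46.)

38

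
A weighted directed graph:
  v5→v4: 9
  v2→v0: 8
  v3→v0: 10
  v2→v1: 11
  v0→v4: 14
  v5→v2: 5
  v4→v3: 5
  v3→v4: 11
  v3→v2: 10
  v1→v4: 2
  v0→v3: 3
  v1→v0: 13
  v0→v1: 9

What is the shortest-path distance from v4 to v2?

Candidate routes:
v4 - v3 - v2: 5 + 10 = 15
Shortest: 15.

15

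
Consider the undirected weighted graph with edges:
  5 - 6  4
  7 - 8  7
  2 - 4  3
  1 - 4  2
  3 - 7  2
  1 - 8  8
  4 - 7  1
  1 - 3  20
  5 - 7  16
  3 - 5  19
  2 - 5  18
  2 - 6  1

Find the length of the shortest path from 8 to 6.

Comparing a few candidate routes:
8→7→4→2→6: 7 + 1 + 3 + 1 = 12
8→1→4→2→6: 8 + 2 + 3 + 1 = 14
8→7→4→2→5→6: 7 + 1 + 3 + 18 + 4 = 33
8→7→3→5→6: 7 + 2 + 19 + 4 = 32
8→1→4→7→5→6: 8 + 2 + 1 + 16 + 4 = 31
8→7→5→6: 7 + 16 + 4 = 27
Best route has total 12.

12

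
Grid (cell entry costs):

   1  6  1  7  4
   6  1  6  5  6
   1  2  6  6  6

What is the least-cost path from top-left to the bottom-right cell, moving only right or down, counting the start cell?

Path r0c0→r0c1→r1c1→r2c1→r2c2→r2c3→r2c4: 1 + 6 + 1 + 2 + 6 + 6 + 6 = 28.

28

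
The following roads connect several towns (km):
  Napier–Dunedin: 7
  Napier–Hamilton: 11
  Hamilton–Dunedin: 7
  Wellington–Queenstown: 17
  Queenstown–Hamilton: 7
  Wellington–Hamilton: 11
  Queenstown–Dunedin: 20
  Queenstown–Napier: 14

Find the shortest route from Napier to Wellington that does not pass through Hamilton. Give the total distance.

Candidate routes:
Napier -> Dunedin -> Queenstown -> Wellington: 7 + 20 + 17 = 44
Napier -> Queenstown -> Wellington: 14 + 17 = 31
Best route has total 31 km.

31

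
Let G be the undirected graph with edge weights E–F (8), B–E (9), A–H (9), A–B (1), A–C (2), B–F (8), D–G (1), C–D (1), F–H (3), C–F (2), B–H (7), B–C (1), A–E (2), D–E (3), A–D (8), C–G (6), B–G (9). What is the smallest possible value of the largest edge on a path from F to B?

Some routes from F to B:
F - C - D - E - A - B: max(2, 1, 3, 2, 1) = 3
F - C - A - B: max(2, 2, 1) = 2
F - C - B: max(2, 1) = 2
Best route has worst link 2.

2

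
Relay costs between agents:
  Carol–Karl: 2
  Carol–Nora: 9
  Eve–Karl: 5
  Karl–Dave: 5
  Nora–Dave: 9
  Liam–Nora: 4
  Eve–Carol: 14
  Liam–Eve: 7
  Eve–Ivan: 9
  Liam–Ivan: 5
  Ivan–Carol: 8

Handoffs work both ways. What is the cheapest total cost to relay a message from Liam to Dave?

Comparing a few candidate routes:
Liam - Nora - Dave: 4 + 9 = 13
Liam - Ivan - Eve - Karl - Dave: 5 + 9 + 5 + 5 = 24
Liam - Eve - Carol - Karl - Dave: 7 + 14 + 2 + 5 = 28
Liam - Ivan - Carol - Karl - Dave: 5 + 8 + 2 + 5 = 20
Liam - Eve - Karl - Dave: 7 + 5 + 5 = 17
Liam - Nora - Carol - Karl - Dave: 4 + 9 + 2 + 5 = 20
The minimum is 13.

13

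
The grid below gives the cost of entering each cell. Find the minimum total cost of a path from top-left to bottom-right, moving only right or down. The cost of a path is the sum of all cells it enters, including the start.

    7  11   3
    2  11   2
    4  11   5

27

Path [0,0]→[1,0]→[1,1]→[1,2]→[2,2]: 7 + 2 + 11 + 2 + 5 = 27.
For comparison, the top-then-right route costs 28.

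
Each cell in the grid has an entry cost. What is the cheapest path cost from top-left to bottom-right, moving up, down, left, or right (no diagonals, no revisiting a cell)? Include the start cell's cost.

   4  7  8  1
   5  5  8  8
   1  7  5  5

27

Path r0c0 -> r1c0 -> r2c0 -> r2c1 -> r2c2 -> r2c3: 4 + 5 + 1 + 7 + 5 + 5 = 27.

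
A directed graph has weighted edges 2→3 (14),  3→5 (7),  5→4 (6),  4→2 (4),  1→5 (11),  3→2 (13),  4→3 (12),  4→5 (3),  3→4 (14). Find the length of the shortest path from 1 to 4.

Paths from 1 to 4:
1-5-4: 11 + 6 = 17
The minimum is 17.

17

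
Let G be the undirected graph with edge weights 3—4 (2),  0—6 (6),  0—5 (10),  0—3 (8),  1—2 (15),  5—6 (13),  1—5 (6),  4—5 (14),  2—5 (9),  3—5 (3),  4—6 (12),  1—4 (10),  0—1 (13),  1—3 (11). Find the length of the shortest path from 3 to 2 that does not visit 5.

26

Some routes from 3 to 2 avoiding 5:
3 -> 1 -> 2: 11 + 15 = 26
3 -> 0 -> 1 -> 2: 8 + 13 + 15 = 36
3 -> 4 -> 6 -> 0 -> 1 -> 2: 2 + 12 + 6 + 13 + 15 = 48
3 -> 4 -> 1 -> 2: 2 + 10 + 15 = 27
The minimum is 26.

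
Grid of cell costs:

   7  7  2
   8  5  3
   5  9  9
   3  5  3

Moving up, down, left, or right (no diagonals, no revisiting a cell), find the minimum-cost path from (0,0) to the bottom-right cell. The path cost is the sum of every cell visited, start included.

Path [0,0] [0,1] [0,2] [1,2] [2,2] [3,2]: 7 + 7 + 2 + 3 + 9 + 3 = 31.

31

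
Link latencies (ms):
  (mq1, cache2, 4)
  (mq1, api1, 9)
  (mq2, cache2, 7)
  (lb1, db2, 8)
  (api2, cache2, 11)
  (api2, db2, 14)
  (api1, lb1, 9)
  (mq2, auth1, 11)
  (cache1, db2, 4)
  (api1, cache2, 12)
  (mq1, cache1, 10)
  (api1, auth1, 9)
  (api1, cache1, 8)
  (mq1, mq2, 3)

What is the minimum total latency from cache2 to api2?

Comparing a few candidate routes:
cache2→api1→cache1→db2→api2: 12 + 8 + 4 + 14 = 38
cache2→mq2→mq1→cache1→db2→api2: 7 + 3 + 10 + 4 + 14 = 38
cache2→mq1→api1→cache1→db2→api2: 4 + 9 + 8 + 4 + 14 = 39
cache2→api1→lb1→db2→api2: 12 + 9 + 8 + 14 = 43
cache2→mq1→cache1→db2→api2: 4 + 10 + 4 + 14 = 32
cache2→api2: 11
Best route has total 11 ms.

11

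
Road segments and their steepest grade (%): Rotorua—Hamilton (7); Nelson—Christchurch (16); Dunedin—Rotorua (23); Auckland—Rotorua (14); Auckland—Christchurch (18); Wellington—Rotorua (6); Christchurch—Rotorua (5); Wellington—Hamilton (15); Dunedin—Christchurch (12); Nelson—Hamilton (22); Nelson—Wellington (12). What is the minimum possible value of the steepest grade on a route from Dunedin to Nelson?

12

Some routes from Dunedin to Nelson:
Dunedin - Christchurch - Auckland - Rotorua - Hamilton - Wellington - Nelson: max(12, 18, 14, 7, 15, 12) = 18
Dunedin - Christchurch - Auckland - Rotorua - Hamilton - Nelson: max(12, 18, 14, 7, 22) = 22
Dunedin - Christchurch - Rotorua - Wellington - Nelson: max(12, 5, 6, 12) = 12
Dunedin - Christchurch - Rotorua - Hamilton - Wellington - Nelson: max(12, 5, 7, 15, 12) = 15
Dunedin - Christchurch - Auckland - Rotorua - Wellington - Nelson: max(12, 18, 14, 6, 12) = 18
Dunedin - Christchurch - Nelson: max(12, 16) = 16
Smallest bottleneck: 12%.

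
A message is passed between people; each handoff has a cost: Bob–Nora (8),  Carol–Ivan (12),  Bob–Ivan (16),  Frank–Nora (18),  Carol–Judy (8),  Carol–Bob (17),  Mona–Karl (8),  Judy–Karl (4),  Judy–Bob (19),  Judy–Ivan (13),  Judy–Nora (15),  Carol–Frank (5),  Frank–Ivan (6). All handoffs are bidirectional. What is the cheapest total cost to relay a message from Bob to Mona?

31

A few of the Bob→Mona routes:
Bob→Carol→Judy→Karl→Mona: 17 + 8 + 4 + 8 = 37
Bob→Judy→Karl→Mona: 19 + 4 + 8 = 31
Bob→Ivan→Frank→Carol→Judy→Karl→Mona: 16 + 6 + 5 + 8 + 4 + 8 = 47
Bob→Ivan→Carol→Judy→Karl→Mona: 16 + 12 + 8 + 4 + 8 = 48
Bob→Ivan→Judy→Karl→Mona: 16 + 13 + 4 + 8 = 41
Bob→Nora→Judy→Karl→Mona: 8 + 15 + 4 + 8 = 35
Best route has total 31.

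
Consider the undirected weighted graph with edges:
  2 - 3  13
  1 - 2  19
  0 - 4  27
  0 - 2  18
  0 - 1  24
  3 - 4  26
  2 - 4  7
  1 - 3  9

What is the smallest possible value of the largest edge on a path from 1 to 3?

Checking several routes:
1-3: max(9) = 9
1-2-4-3: max(19, 7, 26) = 26
1-2-0-4-3: max(19, 18, 27, 26) = 27
1-0-2-3: max(24, 18, 13) = 24
1-0-2-4-3: max(24, 18, 7, 26) = 26
1-2-3: max(19, 13) = 19
The minimum achievable maximum is 9.

9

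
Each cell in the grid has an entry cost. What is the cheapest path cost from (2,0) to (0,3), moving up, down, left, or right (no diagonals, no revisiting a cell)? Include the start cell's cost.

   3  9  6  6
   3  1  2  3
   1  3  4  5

Take (2,0) → (1,0) → (1,1) → (1,2) → (1,3) → (0,3) for a total of 1 + 3 + 1 + 2 + 3 + 6 = 16.

16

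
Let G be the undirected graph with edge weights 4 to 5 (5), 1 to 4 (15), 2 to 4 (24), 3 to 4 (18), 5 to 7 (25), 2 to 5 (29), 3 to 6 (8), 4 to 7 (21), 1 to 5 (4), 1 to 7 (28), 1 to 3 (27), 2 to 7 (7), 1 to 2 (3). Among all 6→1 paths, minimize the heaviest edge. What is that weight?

Comparing a few candidate routes:
6 - 3 - 4 - 7 - 2 - 1: max(8, 18, 21, 7, 3) = 21
6 - 3 - 4 - 5 - 1: max(8, 18, 5, 4) = 18
6 - 3 - 4 - 1: max(8, 18, 15) = 18
6 - 3 - 4 - 2 - 1: max(8, 18, 24, 3) = 24
Best route has worst link 18.

18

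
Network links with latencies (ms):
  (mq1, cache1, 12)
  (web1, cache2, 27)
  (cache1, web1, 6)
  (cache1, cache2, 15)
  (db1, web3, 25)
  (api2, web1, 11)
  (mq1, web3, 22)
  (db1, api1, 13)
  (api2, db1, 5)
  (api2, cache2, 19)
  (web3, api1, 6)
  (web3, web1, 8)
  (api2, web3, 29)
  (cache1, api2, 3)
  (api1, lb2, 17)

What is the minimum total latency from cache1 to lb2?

Some routes from cache1 to lb2:
cache1 → api2 → web1 → web3 → api1 → lb2: 3 + 11 + 8 + 6 + 17 = 45
cache1 → web1 → web3 → api1 → lb2: 6 + 8 + 6 + 17 = 37
cache1 → web1 → api2 → db1 → api1 → lb2: 6 + 11 + 5 + 13 + 17 = 52
cache1 → api2 → db1 → api1 → lb2: 3 + 5 + 13 + 17 = 38
The minimum is 37 ms.

37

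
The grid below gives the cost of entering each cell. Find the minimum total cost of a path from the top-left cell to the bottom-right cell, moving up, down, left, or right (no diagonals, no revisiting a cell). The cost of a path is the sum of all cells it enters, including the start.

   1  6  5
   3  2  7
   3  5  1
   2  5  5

Take r0c0 -> r1c0 -> r1c1 -> r2c1 -> r2c2 -> r3c2 for a total of 1 + 3 + 2 + 5 + 1 + 5 = 17.

17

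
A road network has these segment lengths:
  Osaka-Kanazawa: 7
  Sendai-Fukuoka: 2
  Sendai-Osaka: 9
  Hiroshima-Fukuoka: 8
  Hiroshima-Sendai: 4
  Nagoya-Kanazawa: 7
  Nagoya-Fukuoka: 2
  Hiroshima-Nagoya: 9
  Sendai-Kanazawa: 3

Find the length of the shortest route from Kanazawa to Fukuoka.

5

Comparing a few candidate routes:
Kanazawa→Osaka→Sendai→Fukuoka: 7 + 9 + 2 = 18
Kanazawa→Sendai→Hiroshima→Fukuoka: 3 + 4 + 8 = 15
Kanazawa→Nagoya→Fukuoka: 7 + 2 = 9
Kanazawa→Sendai→Fukuoka: 3 + 2 = 5
Shortest: 5.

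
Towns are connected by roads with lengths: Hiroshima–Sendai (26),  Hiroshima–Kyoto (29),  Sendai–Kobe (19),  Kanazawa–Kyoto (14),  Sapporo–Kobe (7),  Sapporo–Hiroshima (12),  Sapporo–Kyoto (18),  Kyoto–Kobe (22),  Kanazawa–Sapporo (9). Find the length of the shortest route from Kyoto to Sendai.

41

Comparing a few candidate routes:
Kyoto→Kanazawa→Sapporo→Kobe→Sendai: 14 + 9 + 7 + 19 = 49
Kyoto→Sapporo→Kobe→Sendai: 18 + 7 + 19 = 44
Kyoto→Hiroshima→Sendai: 29 + 26 = 55
Kyoto→Kobe→Sendai: 22 + 19 = 41
Shortest: 41.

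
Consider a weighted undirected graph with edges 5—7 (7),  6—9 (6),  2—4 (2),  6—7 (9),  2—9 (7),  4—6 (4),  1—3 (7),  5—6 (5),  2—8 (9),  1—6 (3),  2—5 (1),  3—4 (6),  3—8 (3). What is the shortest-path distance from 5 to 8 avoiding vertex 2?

18

Candidate routes:
5 -> 7 -> 6 -> 1 -> 3 -> 8: 7 + 9 + 3 + 7 + 3 = 29
5 -> 7 -> 6 -> 4 -> 3 -> 8: 7 + 9 + 4 + 6 + 3 = 29
5 -> 6 -> 4 -> 3 -> 8: 5 + 4 + 6 + 3 = 18
5 -> 6 -> 1 -> 3 -> 8: 5 + 3 + 7 + 3 = 18
Shortest: 18.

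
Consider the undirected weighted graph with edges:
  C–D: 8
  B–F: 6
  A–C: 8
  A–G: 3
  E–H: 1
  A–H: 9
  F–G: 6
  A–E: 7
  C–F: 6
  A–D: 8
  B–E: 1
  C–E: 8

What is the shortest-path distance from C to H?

Some routes from C to H:
C -> E -> H: 8 + 1 = 9
C -> F -> B -> E -> H: 6 + 6 + 1 + 1 = 14
C -> A -> E -> H: 8 + 7 + 1 = 16
Shortest: 9.

9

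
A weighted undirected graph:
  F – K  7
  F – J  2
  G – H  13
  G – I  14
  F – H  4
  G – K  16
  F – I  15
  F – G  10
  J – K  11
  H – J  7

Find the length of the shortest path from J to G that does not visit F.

20

Candidate routes:
J→H→G: 7 + 13 = 20
J→K→G: 11 + 16 = 27
Best route has total 20.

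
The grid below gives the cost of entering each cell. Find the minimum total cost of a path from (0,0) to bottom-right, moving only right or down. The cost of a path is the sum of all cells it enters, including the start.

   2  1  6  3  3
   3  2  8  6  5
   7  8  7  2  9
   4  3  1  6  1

Cheapest: (0,0) -> (0,1) -> (1,1) -> (2,1) -> (3,1) -> (3,2) -> (3,3) -> (3,4)
  2 + 1 + 2 + 8 + 3 + 1 + 6 + 1 = 24

24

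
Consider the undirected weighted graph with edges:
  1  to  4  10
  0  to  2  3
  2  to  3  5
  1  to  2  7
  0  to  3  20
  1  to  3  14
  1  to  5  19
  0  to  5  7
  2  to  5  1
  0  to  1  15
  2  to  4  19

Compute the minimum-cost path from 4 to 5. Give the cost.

18

Checking several routes:
4→1→2→5: 10 + 7 + 1 = 18
4→1→0→2→5: 10 + 15 + 3 + 1 = 29
4→1→2→0→5: 10 + 7 + 3 + 7 = 27
4→2→5: 19 + 1 = 20
4→1→5: 10 + 19 = 29
The minimum is 18.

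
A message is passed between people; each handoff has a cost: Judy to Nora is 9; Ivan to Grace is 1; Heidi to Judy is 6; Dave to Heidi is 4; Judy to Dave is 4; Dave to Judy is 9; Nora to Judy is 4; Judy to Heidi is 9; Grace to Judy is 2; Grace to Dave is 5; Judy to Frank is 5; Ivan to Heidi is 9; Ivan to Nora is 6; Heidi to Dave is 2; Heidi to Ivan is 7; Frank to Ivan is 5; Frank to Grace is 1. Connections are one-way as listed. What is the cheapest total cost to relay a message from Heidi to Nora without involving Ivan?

15

Candidate routes:
Heidi → Judy → Nora: 6 + 9 = 15
Heidi → Dave → Judy → Nora: 2 + 9 + 9 = 20
Shortest: 15.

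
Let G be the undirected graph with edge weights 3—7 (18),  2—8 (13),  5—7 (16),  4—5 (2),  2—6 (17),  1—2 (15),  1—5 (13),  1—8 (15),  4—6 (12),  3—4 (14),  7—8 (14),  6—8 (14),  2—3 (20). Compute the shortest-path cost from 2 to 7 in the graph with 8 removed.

38

A few of the 2→7 routes:
2→3→7: 20 + 18 = 38
2→1→5→7: 15 + 13 + 16 = 44
2→6→4→5→7: 17 + 12 + 2 + 16 = 47
2→6→4→3→7: 17 + 12 + 14 + 18 = 61
2→3→4→5→7: 20 + 14 + 2 + 16 = 52
Shortest: 38.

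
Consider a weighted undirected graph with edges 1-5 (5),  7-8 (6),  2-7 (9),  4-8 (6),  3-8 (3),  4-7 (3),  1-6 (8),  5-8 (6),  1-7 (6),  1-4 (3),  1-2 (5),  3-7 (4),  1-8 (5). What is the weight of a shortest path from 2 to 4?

8

Checking several routes:
2 -> 1 -> 8 -> 4: 5 + 5 + 6 = 16
2 -> 1 -> 4: 5 + 3 = 8
2 -> 7 -> 4: 9 + 3 = 12
2 -> 1 -> 7 -> 4: 5 + 6 + 3 = 14
2 -> 7 -> 1 -> 4: 9 + 6 + 3 = 18
Best route has total 8.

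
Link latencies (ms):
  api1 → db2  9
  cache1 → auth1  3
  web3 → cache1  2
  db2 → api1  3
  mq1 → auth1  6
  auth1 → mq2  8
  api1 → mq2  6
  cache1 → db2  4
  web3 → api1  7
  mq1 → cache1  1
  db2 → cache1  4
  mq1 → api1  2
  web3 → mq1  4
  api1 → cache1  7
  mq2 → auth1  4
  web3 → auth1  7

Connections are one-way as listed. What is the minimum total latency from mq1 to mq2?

Checking several routes:
mq1→api1→mq2: 2 + 6 = 8
mq1→auth1→mq2: 6 + 8 = 14
mq1→cache1→auth1→mq2: 1 + 3 + 8 = 12
mq1→cache1→db2→api1→mq2: 1 + 4 + 3 + 6 = 14
Best route has total 8 ms.

8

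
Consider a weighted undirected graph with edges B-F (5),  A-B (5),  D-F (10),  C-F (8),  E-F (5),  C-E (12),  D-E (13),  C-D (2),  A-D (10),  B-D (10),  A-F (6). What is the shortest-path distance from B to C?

Checking several routes:
B → F → C: 5 + 8 = 13
B → D → C: 10 + 2 = 12
B → F → D → C: 5 + 10 + 2 = 17
Shortest: 12.

12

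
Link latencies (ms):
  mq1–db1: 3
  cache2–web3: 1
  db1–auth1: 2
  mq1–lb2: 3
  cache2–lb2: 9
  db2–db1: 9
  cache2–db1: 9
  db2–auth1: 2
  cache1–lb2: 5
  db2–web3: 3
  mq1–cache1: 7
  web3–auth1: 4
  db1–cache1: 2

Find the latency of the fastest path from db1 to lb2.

6

Comparing a few candidate routes:
db1 → cache1 → lb2: 2 + 5 = 7
db1 → cache1 → mq1 → lb2: 2 + 7 + 3 = 12
db1 → mq1 → lb2: 3 + 3 = 6
db1 → mq1 → cache1 → lb2: 3 + 7 + 5 = 15
Shortest: 6 ms.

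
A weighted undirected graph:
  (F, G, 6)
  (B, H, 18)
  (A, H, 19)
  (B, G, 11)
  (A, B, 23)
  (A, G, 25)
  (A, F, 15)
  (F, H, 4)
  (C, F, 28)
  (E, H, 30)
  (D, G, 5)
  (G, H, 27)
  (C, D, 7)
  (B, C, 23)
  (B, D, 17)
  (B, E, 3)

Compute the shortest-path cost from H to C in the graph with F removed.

39

A few of the H→C routes:
H -> B -> G -> D -> C: 18 + 11 + 5 + 7 = 41
H -> B -> C: 18 + 23 = 41
H -> G -> D -> C: 27 + 5 + 7 = 39
H -> B -> D -> C: 18 + 17 + 7 = 42
The minimum is 39.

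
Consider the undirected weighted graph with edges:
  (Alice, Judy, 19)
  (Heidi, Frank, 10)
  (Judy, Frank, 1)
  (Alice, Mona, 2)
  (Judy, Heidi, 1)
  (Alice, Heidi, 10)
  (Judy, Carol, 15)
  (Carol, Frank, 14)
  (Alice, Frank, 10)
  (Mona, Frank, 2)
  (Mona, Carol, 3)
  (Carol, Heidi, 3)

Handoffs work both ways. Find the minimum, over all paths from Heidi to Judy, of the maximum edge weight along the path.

Checking several routes:
Heidi-Alice-Frank-Judy: max(10, 10, 1) = 10
Heidi-Alice-Mona-Frank-Judy: max(10, 2, 2, 1) = 10
Heidi-Judy: max(1) = 1
Heidi-Carol-Mona-Frank-Judy: max(3, 3, 2, 1) = 3
Heidi-Carol-Mona-Alice-Frank-Judy: max(3, 3, 2, 10, 1) = 10
Smallest bottleneck: 1.

1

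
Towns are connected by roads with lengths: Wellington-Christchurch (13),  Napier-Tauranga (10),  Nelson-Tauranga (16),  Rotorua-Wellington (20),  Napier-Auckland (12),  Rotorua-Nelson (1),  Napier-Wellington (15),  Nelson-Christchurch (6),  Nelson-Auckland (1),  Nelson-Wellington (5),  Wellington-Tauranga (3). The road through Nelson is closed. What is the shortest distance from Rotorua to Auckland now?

Paths from Rotorua to Auckland avoiding Nelson:
Rotorua - Wellington - Napier - Auckland: 20 + 15 + 12 = 47
Rotorua - Wellington - Tauranga - Napier - Auckland: 20 + 3 + 10 + 12 = 45
Shortest: 45.

45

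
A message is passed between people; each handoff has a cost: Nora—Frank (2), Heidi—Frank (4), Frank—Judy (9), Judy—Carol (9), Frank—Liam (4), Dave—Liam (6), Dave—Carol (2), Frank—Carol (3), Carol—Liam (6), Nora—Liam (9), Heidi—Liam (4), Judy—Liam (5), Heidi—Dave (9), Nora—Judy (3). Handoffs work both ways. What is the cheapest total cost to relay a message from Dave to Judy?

10

Some routes from Dave to Judy:
Dave → Carol → Frank → Judy: 2 + 3 + 9 = 14
Dave → Liam → Judy: 6 + 5 = 11
Dave → Carol → Liam → Judy: 2 + 6 + 5 = 13
Dave → Carol → Judy: 2 + 9 = 11
Dave → Carol → Frank → Nora → Judy: 2 + 3 + 2 + 3 = 10
Best route has total 10.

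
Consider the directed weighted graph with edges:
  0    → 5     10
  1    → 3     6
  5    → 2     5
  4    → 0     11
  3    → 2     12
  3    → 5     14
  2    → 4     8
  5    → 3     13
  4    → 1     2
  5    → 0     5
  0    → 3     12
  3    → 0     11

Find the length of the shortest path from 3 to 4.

Candidate routes:
3→5→2→4: 14 + 5 + 8 = 27
3→0→5→2→4: 11 + 10 + 5 + 8 = 34
3→2→4: 12 + 8 = 20
The minimum is 20.

20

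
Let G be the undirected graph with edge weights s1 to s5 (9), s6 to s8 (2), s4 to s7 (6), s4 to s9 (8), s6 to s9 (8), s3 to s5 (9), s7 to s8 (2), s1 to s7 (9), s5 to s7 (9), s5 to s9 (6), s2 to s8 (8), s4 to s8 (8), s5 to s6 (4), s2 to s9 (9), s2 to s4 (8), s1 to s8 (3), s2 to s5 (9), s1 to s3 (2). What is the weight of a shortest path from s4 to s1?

Comparing a few candidate routes:
s4→s7→s1: 6 + 9 = 15
s4→s8→s7→s1: 8 + 2 + 9 = 19
s4→s8→s1: 8 + 3 = 11
s4→s9→s6→s8→s1: 8 + 8 + 2 + 3 = 21
s4→s2→s8→s1: 8 + 8 + 3 = 19
s4→s7→s8→s1: 6 + 2 + 3 = 11
Best route has total 11.

11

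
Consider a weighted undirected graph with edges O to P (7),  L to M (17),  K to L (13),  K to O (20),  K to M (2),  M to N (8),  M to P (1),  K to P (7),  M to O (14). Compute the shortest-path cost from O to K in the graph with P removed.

16

Routes from O to K avoiding P:
O - K: 20
O - M - K: 14 + 2 = 16
O - M - L - K: 14 + 17 + 13 = 44
Shortest: 16.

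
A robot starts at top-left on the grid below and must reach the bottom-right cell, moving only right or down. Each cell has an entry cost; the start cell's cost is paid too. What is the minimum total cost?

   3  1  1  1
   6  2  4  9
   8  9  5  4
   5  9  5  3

21

Best path: [0,0]→[0,1]→[0,2]→[1,2]→[2,2]→[2,3]→[3,3]
Cost: 3 + 1 + 1 + 4 + 5 + 4 + 3 = 21
For comparison, the top-then-right route costs 22.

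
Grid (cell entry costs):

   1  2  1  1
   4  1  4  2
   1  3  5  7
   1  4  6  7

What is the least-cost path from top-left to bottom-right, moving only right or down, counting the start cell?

21

Cheapest: (0,0) → (0,1) → (0,2) → (0,3) → (1,3) → (2,3) → (3,3)
  1 + 2 + 1 + 1 + 2 + 7 + 7 = 21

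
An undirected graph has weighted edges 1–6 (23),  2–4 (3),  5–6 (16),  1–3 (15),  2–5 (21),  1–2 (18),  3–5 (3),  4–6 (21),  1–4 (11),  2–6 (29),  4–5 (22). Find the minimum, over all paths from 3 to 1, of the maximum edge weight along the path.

A few of the 3→1 routes:
3-5-2-1: max(3, 21, 18) = 21
3-5-6-4-2-1: max(3, 16, 21, 3, 18) = 21
3-1: max(15) = 15
3-5-2-4-1: max(3, 21, 3, 11) = 21
3-5-6-4-1: max(3, 16, 21, 11) = 21
3-5-4-2-1: max(3, 22, 3, 18) = 22
Best route has worst link 15.

15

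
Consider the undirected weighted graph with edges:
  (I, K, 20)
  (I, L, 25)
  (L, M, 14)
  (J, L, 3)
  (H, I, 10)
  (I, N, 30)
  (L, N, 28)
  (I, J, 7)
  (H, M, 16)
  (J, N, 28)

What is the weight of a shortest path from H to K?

30

Paths from H to K:
H -> M -> L -> N -> I -> K: 16 + 14 + 28 + 30 + 20 = 108
H -> I -> K: 10 + 20 = 30
H -> M -> L -> I -> K: 16 + 14 + 25 + 20 = 75
H -> M -> L -> J -> N -> I -> K: 16 + 14 + 3 + 28 + 30 + 20 = 111
H -> M -> L -> N -> J -> I -> K: 16 + 14 + 28 + 28 + 7 + 20 = 113
H -> M -> L -> J -> I -> K: 16 + 14 + 3 + 7 + 20 = 60
Shortest: 30.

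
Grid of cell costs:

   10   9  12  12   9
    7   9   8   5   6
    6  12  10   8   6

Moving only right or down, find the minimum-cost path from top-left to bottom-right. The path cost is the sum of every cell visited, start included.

51

Path r0c0 → r1c0 → r1c1 → r1c2 → r1c3 → r1c4 → r2c4: 10 + 7 + 9 + 8 + 5 + 6 + 6 = 51.
(Top row then right column would cost 64.)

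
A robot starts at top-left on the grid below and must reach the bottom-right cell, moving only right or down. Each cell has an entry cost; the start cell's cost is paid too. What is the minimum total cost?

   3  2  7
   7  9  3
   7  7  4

19

Path r0c0 r0c1 r0c2 r1c2 r2c2: 3 + 2 + 7 + 3 + 4 = 19.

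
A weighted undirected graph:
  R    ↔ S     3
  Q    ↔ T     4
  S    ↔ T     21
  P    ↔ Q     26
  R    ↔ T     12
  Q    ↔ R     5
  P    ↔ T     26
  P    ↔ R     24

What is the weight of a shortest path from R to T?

Candidate routes:
R-Q-T: 5 + 4 = 9
R-T: 12
R-S-T: 3 + 21 = 24
R-P-Q-T: 24 + 26 + 4 = 54
R-P-T: 24 + 26 = 50
R-Q-P-T: 5 + 26 + 26 = 57
The minimum is 9.

9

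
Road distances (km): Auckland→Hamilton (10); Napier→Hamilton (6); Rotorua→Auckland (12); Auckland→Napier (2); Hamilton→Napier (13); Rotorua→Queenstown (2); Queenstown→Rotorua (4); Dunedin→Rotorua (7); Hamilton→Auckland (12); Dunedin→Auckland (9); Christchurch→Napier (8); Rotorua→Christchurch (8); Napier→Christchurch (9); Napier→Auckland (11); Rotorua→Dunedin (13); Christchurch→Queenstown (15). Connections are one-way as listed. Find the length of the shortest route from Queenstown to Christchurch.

Paths from Queenstown to Christchurch:
Queenstown-Rotorua-Dunedin-Auckland-Hamilton-Napier-Christchurch: 4 + 13 + 9 + 10 + 13 + 9 = 58
Queenstown-Rotorua-Christchurch: 4 + 8 = 12
Queenstown-Rotorua-Auckland-Hamilton-Napier-Christchurch: 4 + 12 + 10 + 13 + 9 = 48
Queenstown-Rotorua-Dunedin-Auckland-Napier-Christchurch: 4 + 13 + 9 + 2 + 9 = 37
Queenstown-Rotorua-Auckland-Napier-Christchurch: 4 + 12 + 2 + 9 = 27
The minimum is 12 km.

12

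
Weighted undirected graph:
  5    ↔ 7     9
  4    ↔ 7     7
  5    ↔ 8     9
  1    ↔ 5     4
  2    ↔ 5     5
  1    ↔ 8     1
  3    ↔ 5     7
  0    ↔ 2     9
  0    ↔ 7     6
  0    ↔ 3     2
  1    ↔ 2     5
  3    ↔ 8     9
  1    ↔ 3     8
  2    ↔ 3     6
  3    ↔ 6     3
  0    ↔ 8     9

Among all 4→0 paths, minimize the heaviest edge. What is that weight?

A few of the 4→0 routes:
4-7-5-8-1-2-0: max(7, 9, 9, 1, 5, 9) = 9
4-7-5-8-1-2-3-0: max(7, 9, 9, 1, 5, 6, 2) = 9
4-7-5-8-1-3-0: max(7, 9, 9, 1, 8, 2) = 9
4-7-0: max(7, 6) = 7
Smallest bottleneck: 7.

7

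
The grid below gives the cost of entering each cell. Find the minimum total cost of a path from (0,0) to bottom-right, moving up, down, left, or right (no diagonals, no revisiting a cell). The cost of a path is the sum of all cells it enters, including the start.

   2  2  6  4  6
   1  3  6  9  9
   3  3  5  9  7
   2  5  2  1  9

25

One optimal route is [0,0] → [1,0] → [2,0] → [3,0] → [3,1] → [3,2] → [3,3] → [3,4].
Its cost is 2 + 1 + 3 + 2 + 5 + 2 + 1 + 9 = 25.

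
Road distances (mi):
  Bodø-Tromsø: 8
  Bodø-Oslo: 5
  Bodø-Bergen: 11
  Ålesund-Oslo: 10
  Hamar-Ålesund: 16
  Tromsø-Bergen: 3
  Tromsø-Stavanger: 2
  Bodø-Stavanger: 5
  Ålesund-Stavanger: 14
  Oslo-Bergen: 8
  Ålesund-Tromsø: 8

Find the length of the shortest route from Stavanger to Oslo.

Some routes from Stavanger to Oslo:
Stavanger → Tromsø → Bergen → Oslo: 2 + 3 + 8 = 13
Stavanger → Tromsø → Bergen → Bodø → Oslo: 2 + 3 + 11 + 5 = 21
Stavanger → Bodø → Oslo: 5 + 5 = 10
Stavanger → Tromsø → Bodø → Oslo: 2 + 8 + 5 = 15
Stavanger → Tromsø → Ålesund → Oslo: 2 + 8 + 10 = 20
Shortest: 10 mi.

10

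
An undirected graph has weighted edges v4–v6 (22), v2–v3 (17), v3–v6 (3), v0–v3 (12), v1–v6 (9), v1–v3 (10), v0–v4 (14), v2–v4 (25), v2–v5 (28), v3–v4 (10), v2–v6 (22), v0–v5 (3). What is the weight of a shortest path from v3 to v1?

10

Comparing a few candidate routes:
v3 -> v4 -> v6 -> v1: 10 + 22 + 9 = 41
v3 -> v6 -> v1: 3 + 9 = 12
v3 -> v1: 10
Best route has total 10.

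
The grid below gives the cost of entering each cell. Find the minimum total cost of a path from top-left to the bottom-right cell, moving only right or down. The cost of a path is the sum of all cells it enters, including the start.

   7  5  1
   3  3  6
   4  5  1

19

Path r0c0 → r1c0 → r1c1 → r2c1 → r2c2: 7 + 3 + 3 + 5 + 1 = 19.
(Top row then right column would cost 20.)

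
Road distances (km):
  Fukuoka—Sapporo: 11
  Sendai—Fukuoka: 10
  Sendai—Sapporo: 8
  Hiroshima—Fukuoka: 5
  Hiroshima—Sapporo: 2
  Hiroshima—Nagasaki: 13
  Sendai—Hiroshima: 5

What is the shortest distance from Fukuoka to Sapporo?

7

Paths from Fukuoka to Sapporo:
Fukuoka-Sendai-Hiroshima-Sapporo: 10 + 5 + 2 = 17
Fukuoka-Sendai-Sapporo: 10 + 8 = 18
Fukuoka-Sapporo: 11
Fukuoka-Hiroshima-Sendai-Sapporo: 5 + 5 + 8 = 18
Fukuoka-Hiroshima-Sapporo: 5 + 2 = 7
Best route has total 7 km.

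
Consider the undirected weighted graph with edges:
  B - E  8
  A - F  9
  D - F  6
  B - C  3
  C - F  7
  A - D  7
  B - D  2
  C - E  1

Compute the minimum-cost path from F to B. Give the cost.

8

Candidate routes:
F→D→B: 6 + 2 = 8
F→C→B: 7 + 3 = 10
F→C→E→B: 7 + 1 + 8 = 16
F→A→D→B: 9 + 7 + 2 = 18
Best route has total 8.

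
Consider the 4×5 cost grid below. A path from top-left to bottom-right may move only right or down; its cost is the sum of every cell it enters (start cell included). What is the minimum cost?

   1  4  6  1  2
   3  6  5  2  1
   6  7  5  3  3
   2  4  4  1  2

Path [0,0] [0,1] [0,2] [0,3] [0,4] [1,4] [2,4] [3,4]: 1 + 4 + 6 + 1 + 2 + 1 + 3 + 2 = 20.

20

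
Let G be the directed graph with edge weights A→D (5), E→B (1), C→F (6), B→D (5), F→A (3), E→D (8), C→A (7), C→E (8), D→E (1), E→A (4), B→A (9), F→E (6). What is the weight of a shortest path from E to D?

6

Candidate routes:
E - A - D: 4 + 5 = 9
E - B - A - D: 1 + 9 + 5 = 15
E - D: 8
E - B - D: 1 + 5 = 6
Best route has total 6.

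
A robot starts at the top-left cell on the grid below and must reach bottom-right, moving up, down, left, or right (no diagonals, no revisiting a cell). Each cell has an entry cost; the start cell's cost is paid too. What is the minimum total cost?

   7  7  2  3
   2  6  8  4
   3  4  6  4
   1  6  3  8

30

One optimal route is [0,0] [1,0] [2,0] [3,0] [3,1] [3,2] [3,3].
Its cost is 7 + 2 + 3 + 1 + 6 + 3 + 8 = 30.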